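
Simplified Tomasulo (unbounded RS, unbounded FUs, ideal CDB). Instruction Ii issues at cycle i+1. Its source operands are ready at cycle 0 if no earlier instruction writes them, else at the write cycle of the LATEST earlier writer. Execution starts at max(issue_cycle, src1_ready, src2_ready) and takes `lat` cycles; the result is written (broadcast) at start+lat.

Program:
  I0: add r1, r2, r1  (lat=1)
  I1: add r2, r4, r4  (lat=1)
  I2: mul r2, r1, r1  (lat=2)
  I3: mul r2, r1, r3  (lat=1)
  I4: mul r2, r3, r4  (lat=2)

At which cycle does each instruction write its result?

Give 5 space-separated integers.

Answer: 2 3 5 5 7

Derivation:
I0 add r1: issue@1 deps=(None,None) exec_start@1 write@2
I1 add r2: issue@2 deps=(None,None) exec_start@2 write@3
I2 mul r2: issue@3 deps=(0,0) exec_start@3 write@5
I3 mul r2: issue@4 deps=(0,None) exec_start@4 write@5
I4 mul r2: issue@5 deps=(None,None) exec_start@5 write@7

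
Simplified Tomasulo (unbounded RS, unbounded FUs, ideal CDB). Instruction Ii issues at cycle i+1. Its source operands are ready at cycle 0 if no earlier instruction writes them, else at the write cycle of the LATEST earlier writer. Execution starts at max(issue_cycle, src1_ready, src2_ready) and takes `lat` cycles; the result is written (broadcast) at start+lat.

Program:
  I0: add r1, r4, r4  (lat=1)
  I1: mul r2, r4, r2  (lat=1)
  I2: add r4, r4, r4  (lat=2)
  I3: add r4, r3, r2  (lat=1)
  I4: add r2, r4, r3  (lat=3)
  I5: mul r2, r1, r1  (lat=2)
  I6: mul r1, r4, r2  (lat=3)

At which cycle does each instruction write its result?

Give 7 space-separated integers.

I0 add r1: issue@1 deps=(None,None) exec_start@1 write@2
I1 mul r2: issue@2 deps=(None,None) exec_start@2 write@3
I2 add r4: issue@3 deps=(None,None) exec_start@3 write@5
I3 add r4: issue@4 deps=(None,1) exec_start@4 write@5
I4 add r2: issue@5 deps=(3,None) exec_start@5 write@8
I5 mul r2: issue@6 deps=(0,0) exec_start@6 write@8
I6 mul r1: issue@7 deps=(3,5) exec_start@8 write@11

Answer: 2 3 5 5 8 8 11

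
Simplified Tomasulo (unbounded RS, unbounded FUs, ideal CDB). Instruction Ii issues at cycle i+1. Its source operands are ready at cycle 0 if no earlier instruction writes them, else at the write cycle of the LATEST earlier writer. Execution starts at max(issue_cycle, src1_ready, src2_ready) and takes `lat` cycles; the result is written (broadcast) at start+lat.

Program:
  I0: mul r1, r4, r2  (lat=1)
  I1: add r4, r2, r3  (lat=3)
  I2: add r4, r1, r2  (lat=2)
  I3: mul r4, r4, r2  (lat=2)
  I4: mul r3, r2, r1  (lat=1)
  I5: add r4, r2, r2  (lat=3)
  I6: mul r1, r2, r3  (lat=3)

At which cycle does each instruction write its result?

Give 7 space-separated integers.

I0 mul r1: issue@1 deps=(None,None) exec_start@1 write@2
I1 add r4: issue@2 deps=(None,None) exec_start@2 write@5
I2 add r4: issue@3 deps=(0,None) exec_start@3 write@5
I3 mul r4: issue@4 deps=(2,None) exec_start@5 write@7
I4 mul r3: issue@5 deps=(None,0) exec_start@5 write@6
I5 add r4: issue@6 deps=(None,None) exec_start@6 write@9
I6 mul r1: issue@7 deps=(None,4) exec_start@7 write@10

Answer: 2 5 5 7 6 9 10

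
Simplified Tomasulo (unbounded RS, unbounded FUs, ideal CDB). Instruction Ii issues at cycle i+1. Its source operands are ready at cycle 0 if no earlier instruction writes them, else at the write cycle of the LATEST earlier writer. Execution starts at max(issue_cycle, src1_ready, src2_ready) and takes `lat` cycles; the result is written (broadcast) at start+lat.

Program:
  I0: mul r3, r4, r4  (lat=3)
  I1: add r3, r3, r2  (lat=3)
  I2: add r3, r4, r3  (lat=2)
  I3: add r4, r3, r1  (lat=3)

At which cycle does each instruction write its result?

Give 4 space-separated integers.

I0 mul r3: issue@1 deps=(None,None) exec_start@1 write@4
I1 add r3: issue@2 deps=(0,None) exec_start@4 write@7
I2 add r3: issue@3 deps=(None,1) exec_start@7 write@9
I3 add r4: issue@4 deps=(2,None) exec_start@9 write@12

Answer: 4 7 9 12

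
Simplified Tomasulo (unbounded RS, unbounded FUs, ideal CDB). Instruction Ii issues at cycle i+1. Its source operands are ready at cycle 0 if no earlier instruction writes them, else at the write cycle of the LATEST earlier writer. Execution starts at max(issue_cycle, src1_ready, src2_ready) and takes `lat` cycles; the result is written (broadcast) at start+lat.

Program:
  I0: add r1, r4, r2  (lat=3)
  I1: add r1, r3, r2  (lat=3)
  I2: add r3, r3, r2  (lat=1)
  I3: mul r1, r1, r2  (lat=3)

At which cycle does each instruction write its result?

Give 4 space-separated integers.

I0 add r1: issue@1 deps=(None,None) exec_start@1 write@4
I1 add r1: issue@2 deps=(None,None) exec_start@2 write@5
I2 add r3: issue@3 deps=(None,None) exec_start@3 write@4
I3 mul r1: issue@4 deps=(1,None) exec_start@5 write@8

Answer: 4 5 4 8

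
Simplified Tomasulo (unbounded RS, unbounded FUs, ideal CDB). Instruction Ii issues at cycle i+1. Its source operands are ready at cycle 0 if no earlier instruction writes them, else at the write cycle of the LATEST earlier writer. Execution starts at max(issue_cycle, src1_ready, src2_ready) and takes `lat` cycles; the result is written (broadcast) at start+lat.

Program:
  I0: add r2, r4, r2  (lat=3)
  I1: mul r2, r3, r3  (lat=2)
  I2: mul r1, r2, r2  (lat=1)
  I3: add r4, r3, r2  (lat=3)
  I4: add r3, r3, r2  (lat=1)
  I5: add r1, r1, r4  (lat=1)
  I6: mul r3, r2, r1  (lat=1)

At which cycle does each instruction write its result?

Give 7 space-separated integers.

Answer: 4 4 5 7 6 8 9

Derivation:
I0 add r2: issue@1 deps=(None,None) exec_start@1 write@4
I1 mul r2: issue@2 deps=(None,None) exec_start@2 write@4
I2 mul r1: issue@3 deps=(1,1) exec_start@4 write@5
I3 add r4: issue@4 deps=(None,1) exec_start@4 write@7
I4 add r3: issue@5 deps=(None,1) exec_start@5 write@6
I5 add r1: issue@6 deps=(2,3) exec_start@7 write@8
I6 mul r3: issue@7 deps=(1,5) exec_start@8 write@9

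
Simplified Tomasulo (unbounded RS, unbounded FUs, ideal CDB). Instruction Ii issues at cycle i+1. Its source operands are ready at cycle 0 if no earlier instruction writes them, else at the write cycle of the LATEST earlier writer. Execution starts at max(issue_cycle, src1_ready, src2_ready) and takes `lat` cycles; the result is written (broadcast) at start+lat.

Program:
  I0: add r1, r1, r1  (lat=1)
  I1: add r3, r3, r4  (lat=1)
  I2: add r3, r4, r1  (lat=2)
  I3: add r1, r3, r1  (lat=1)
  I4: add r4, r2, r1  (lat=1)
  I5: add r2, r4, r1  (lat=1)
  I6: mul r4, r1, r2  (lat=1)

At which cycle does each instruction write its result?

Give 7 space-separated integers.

Answer: 2 3 5 6 7 8 9

Derivation:
I0 add r1: issue@1 deps=(None,None) exec_start@1 write@2
I1 add r3: issue@2 deps=(None,None) exec_start@2 write@3
I2 add r3: issue@3 deps=(None,0) exec_start@3 write@5
I3 add r1: issue@4 deps=(2,0) exec_start@5 write@6
I4 add r4: issue@5 deps=(None,3) exec_start@6 write@7
I5 add r2: issue@6 deps=(4,3) exec_start@7 write@8
I6 mul r4: issue@7 deps=(3,5) exec_start@8 write@9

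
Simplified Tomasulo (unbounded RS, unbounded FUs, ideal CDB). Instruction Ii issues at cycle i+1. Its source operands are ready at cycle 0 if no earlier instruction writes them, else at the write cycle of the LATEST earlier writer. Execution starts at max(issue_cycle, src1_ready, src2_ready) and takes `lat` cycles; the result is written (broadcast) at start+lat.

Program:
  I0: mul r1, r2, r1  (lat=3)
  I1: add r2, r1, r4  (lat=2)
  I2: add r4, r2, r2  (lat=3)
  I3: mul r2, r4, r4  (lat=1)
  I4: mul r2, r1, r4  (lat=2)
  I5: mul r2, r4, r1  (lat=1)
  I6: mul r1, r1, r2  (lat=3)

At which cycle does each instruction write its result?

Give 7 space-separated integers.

Answer: 4 6 9 10 11 10 13

Derivation:
I0 mul r1: issue@1 deps=(None,None) exec_start@1 write@4
I1 add r2: issue@2 deps=(0,None) exec_start@4 write@6
I2 add r4: issue@3 deps=(1,1) exec_start@6 write@9
I3 mul r2: issue@4 deps=(2,2) exec_start@9 write@10
I4 mul r2: issue@5 deps=(0,2) exec_start@9 write@11
I5 mul r2: issue@6 deps=(2,0) exec_start@9 write@10
I6 mul r1: issue@7 deps=(0,5) exec_start@10 write@13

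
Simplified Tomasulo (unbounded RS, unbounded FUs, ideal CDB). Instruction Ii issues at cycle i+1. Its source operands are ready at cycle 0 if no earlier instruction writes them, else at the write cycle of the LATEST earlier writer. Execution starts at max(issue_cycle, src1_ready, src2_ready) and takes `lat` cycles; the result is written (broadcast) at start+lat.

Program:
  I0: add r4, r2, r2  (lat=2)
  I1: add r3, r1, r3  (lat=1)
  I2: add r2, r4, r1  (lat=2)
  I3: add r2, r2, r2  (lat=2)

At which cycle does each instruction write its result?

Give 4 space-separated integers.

I0 add r4: issue@1 deps=(None,None) exec_start@1 write@3
I1 add r3: issue@2 deps=(None,None) exec_start@2 write@3
I2 add r2: issue@3 deps=(0,None) exec_start@3 write@5
I3 add r2: issue@4 deps=(2,2) exec_start@5 write@7

Answer: 3 3 5 7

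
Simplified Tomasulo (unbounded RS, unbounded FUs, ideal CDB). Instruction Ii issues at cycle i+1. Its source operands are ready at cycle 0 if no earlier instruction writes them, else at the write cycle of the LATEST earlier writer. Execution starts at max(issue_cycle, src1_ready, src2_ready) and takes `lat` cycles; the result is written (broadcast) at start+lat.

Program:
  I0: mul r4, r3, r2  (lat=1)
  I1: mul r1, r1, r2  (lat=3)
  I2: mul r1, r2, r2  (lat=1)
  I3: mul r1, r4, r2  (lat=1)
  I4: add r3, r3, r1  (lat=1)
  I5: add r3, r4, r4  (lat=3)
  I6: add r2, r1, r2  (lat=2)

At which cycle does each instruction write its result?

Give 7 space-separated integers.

Answer: 2 5 4 5 6 9 9

Derivation:
I0 mul r4: issue@1 deps=(None,None) exec_start@1 write@2
I1 mul r1: issue@2 deps=(None,None) exec_start@2 write@5
I2 mul r1: issue@3 deps=(None,None) exec_start@3 write@4
I3 mul r1: issue@4 deps=(0,None) exec_start@4 write@5
I4 add r3: issue@5 deps=(None,3) exec_start@5 write@6
I5 add r3: issue@6 deps=(0,0) exec_start@6 write@9
I6 add r2: issue@7 deps=(3,None) exec_start@7 write@9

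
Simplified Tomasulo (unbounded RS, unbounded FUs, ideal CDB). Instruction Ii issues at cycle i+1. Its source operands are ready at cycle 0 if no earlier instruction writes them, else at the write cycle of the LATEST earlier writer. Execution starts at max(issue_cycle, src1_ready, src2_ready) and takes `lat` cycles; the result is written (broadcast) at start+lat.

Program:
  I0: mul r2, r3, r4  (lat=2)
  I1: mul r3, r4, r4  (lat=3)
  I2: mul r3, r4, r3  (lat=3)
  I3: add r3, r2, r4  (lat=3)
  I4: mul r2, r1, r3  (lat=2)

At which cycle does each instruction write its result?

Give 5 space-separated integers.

Answer: 3 5 8 7 9

Derivation:
I0 mul r2: issue@1 deps=(None,None) exec_start@1 write@3
I1 mul r3: issue@2 deps=(None,None) exec_start@2 write@5
I2 mul r3: issue@3 deps=(None,1) exec_start@5 write@8
I3 add r3: issue@4 deps=(0,None) exec_start@4 write@7
I4 mul r2: issue@5 deps=(None,3) exec_start@7 write@9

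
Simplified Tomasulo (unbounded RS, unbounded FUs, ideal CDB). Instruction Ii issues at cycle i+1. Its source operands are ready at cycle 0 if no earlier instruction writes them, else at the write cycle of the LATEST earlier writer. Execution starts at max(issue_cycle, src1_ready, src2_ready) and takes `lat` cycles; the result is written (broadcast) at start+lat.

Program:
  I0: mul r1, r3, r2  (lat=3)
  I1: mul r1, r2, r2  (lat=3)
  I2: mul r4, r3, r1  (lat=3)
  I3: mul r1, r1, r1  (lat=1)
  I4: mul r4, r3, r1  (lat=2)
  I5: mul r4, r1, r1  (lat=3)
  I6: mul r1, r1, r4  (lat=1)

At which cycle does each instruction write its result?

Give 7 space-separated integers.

I0 mul r1: issue@1 deps=(None,None) exec_start@1 write@4
I1 mul r1: issue@2 deps=(None,None) exec_start@2 write@5
I2 mul r4: issue@3 deps=(None,1) exec_start@5 write@8
I3 mul r1: issue@4 deps=(1,1) exec_start@5 write@6
I4 mul r4: issue@5 deps=(None,3) exec_start@6 write@8
I5 mul r4: issue@6 deps=(3,3) exec_start@6 write@9
I6 mul r1: issue@7 deps=(3,5) exec_start@9 write@10

Answer: 4 5 8 6 8 9 10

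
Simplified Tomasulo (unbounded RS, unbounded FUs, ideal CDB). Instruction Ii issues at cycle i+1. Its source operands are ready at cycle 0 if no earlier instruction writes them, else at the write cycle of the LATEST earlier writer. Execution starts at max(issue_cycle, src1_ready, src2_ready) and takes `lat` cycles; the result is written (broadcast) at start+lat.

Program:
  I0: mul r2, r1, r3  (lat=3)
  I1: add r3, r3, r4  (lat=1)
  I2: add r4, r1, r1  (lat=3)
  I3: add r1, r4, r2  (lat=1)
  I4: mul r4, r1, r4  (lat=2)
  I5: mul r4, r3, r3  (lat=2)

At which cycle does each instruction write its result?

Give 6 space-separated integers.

I0 mul r2: issue@1 deps=(None,None) exec_start@1 write@4
I1 add r3: issue@2 deps=(None,None) exec_start@2 write@3
I2 add r4: issue@3 deps=(None,None) exec_start@3 write@6
I3 add r1: issue@4 deps=(2,0) exec_start@6 write@7
I4 mul r4: issue@5 deps=(3,2) exec_start@7 write@9
I5 mul r4: issue@6 deps=(1,1) exec_start@6 write@8

Answer: 4 3 6 7 9 8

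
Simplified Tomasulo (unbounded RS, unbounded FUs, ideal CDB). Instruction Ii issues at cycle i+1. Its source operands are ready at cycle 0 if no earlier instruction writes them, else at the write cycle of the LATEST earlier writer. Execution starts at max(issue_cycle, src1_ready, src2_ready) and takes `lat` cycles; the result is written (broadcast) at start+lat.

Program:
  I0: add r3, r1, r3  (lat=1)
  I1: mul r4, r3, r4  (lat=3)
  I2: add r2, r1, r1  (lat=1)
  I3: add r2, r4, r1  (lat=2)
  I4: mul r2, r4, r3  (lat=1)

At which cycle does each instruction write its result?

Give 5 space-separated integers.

Answer: 2 5 4 7 6

Derivation:
I0 add r3: issue@1 deps=(None,None) exec_start@1 write@2
I1 mul r4: issue@2 deps=(0,None) exec_start@2 write@5
I2 add r2: issue@3 deps=(None,None) exec_start@3 write@4
I3 add r2: issue@4 deps=(1,None) exec_start@5 write@7
I4 mul r2: issue@5 deps=(1,0) exec_start@5 write@6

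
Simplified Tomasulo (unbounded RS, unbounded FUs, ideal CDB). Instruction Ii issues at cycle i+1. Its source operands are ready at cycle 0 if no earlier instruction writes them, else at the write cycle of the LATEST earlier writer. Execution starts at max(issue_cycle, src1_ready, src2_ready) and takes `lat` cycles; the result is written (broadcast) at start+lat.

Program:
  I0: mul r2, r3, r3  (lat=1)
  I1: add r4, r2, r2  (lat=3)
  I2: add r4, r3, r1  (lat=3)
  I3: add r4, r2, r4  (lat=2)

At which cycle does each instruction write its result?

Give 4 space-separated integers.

I0 mul r2: issue@1 deps=(None,None) exec_start@1 write@2
I1 add r4: issue@2 deps=(0,0) exec_start@2 write@5
I2 add r4: issue@3 deps=(None,None) exec_start@3 write@6
I3 add r4: issue@4 deps=(0,2) exec_start@6 write@8

Answer: 2 5 6 8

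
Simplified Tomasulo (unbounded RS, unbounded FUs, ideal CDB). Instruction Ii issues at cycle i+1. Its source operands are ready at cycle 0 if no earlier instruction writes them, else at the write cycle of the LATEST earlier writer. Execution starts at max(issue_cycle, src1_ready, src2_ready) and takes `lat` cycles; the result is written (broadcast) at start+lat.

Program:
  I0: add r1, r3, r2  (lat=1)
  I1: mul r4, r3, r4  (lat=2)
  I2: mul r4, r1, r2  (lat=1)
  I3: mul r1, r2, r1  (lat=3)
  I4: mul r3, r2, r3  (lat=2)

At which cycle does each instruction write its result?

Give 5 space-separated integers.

Answer: 2 4 4 7 7

Derivation:
I0 add r1: issue@1 deps=(None,None) exec_start@1 write@2
I1 mul r4: issue@2 deps=(None,None) exec_start@2 write@4
I2 mul r4: issue@3 deps=(0,None) exec_start@3 write@4
I3 mul r1: issue@4 deps=(None,0) exec_start@4 write@7
I4 mul r3: issue@5 deps=(None,None) exec_start@5 write@7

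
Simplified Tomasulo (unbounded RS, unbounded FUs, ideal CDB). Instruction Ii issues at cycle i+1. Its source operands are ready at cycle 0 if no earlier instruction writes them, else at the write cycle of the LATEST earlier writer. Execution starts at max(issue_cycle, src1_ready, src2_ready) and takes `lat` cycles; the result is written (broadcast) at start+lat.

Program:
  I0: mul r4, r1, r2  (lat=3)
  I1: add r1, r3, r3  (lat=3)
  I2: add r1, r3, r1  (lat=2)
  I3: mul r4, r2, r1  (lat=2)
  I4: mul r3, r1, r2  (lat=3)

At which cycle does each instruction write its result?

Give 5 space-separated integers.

I0 mul r4: issue@1 deps=(None,None) exec_start@1 write@4
I1 add r1: issue@2 deps=(None,None) exec_start@2 write@5
I2 add r1: issue@3 deps=(None,1) exec_start@5 write@7
I3 mul r4: issue@4 deps=(None,2) exec_start@7 write@9
I4 mul r3: issue@5 deps=(2,None) exec_start@7 write@10

Answer: 4 5 7 9 10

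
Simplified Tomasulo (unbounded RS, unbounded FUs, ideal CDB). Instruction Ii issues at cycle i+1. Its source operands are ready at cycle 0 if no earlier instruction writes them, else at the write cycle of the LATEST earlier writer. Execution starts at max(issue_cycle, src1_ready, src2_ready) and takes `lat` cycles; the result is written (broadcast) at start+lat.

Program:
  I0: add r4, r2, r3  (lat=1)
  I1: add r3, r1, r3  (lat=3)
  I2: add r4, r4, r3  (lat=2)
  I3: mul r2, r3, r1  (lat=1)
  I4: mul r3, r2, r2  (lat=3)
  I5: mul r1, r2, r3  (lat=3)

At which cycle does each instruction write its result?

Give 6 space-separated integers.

Answer: 2 5 7 6 9 12

Derivation:
I0 add r4: issue@1 deps=(None,None) exec_start@1 write@2
I1 add r3: issue@2 deps=(None,None) exec_start@2 write@5
I2 add r4: issue@3 deps=(0,1) exec_start@5 write@7
I3 mul r2: issue@4 deps=(1,None) exec_start@5 write@6
I4 mul r3: issue@5 deps=(3,3) exec_start@6 write@9
I5 mul r1: issue@6 deps=(3,4) exec_start@9 write@12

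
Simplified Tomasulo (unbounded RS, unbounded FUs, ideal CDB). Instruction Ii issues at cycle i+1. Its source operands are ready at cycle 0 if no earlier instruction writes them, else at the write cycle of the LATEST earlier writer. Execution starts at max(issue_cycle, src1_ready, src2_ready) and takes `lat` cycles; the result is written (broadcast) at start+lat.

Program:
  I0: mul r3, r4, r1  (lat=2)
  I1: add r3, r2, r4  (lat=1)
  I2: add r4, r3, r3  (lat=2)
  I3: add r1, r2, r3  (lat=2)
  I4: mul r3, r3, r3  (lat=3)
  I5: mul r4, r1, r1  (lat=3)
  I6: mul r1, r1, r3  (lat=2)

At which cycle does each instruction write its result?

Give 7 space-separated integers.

Answer: 3 3 5 6 8 9 10

Derivation:
I0 mul r3: issue@1 deps=(None,None) exec_start@1 write@3
I1 add r3: issue@2 deps=(None,None) exec_start@2 write@3
I2 add r4: issue@3 deps=(1,1) exec_start@3 write@5
I3 add r1: issue@4 deps=(None,1) exec_start@4 write@6
I4 mul r3: issue@5 deps=(1,1) exec_start@5 write@8
I5 mul r4: issue@6 deps=(3,3) exec_start@6 write@9
I6 mul r1: issue@7 deps=(3,4) exec_start@8 write@10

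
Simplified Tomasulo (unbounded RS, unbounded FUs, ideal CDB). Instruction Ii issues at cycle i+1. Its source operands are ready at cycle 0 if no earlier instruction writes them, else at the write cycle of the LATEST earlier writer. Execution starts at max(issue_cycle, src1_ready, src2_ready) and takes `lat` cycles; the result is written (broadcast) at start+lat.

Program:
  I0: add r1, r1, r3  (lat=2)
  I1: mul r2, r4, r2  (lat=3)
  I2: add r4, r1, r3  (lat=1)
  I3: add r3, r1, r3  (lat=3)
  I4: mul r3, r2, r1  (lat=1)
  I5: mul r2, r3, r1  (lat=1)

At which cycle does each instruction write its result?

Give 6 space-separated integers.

I0 add r1: issue@1 deps=(None,None) exec_start@1 write@3
I1 mul r2: issue@2 deps=(None,None) exec_start@2 write@5
I2 add r4: issue@3 deps=(0,None) exec_start@3 write@4
I3 add r3: issue@4 deps=(0,None) exec_start@4 write@7
I4 mul r3: issue@5 deps=(1,0) exec_start@5 write@6
I5 mul r2: issue@6 deps=(4,0) exec_start@6 write@7

Answer: 3 5 4 7 6 7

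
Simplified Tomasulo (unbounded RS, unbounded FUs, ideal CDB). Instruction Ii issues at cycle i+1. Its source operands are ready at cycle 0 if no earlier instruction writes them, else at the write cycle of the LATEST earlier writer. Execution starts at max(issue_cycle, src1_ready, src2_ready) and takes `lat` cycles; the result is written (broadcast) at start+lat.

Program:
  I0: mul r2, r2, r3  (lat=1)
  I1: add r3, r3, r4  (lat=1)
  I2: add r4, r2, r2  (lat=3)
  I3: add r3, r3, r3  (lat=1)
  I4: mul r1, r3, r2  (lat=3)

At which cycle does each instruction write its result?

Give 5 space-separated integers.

Answer: 2 3 6 5 8

Derivation:
I0 mul r2: issue@1 deps=(None,None) exec_start@1 write@2
I1 add r3: issue@2 deps=(None,None) exec_start@2 write@3
I2 add r4: issue@3 deps=(0,0) exec_start@3 write@6
I3 add r3: issue@4 deps=(1,1) exec_start@4 write@5
I4 mul r1: issue@5 deps=(3,0) exec_start@5 write@8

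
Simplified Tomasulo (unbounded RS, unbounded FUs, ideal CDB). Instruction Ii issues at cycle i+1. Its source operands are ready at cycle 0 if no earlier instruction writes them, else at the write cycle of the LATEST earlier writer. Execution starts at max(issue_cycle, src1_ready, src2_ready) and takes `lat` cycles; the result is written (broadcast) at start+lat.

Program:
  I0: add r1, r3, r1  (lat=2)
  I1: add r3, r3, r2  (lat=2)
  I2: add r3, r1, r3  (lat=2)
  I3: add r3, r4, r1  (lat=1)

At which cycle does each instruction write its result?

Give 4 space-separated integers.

I0 add r1: issue@1 deps=(None,None) exec_start@1 write@3
I1 add r3: issue@2 deps=(None,None) exec_start@2 write@4
I2 add r3: issue@3 deps=(0,1) exec_start@4 write@6
I3 add r3: issue@4 deps=(None,0) exec_start@4 write@5

Answer: 3 4 6 5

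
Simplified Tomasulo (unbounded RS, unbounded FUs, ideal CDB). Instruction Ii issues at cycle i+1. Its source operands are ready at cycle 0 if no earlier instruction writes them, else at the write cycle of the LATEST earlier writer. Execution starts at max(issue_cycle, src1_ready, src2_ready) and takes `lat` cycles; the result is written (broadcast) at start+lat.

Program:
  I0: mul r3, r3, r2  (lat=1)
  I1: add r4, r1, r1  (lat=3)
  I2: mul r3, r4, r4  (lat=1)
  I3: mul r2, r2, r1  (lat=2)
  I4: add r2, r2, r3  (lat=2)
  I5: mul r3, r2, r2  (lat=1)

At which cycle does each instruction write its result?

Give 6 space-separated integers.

I0 mul r3: issue@1 deps=(None,None) exec_start@1 write@2
I1 add r4: issue@2 deps=(None,None) exec_start@2 write@5
I2 mul r3: issue@3 deps=(1,1) exec_start@5 write@6
I3 mul r2: issue@4 deps=(None,None) exec_start@4 write@6
I4 add r2: issue@5 deps=(3,2) exec_start@6 write@8
I5 mul r3: issue@6 deps=(4,4) exec_start@8 write@9

Answer: 2 5 6 6 8 9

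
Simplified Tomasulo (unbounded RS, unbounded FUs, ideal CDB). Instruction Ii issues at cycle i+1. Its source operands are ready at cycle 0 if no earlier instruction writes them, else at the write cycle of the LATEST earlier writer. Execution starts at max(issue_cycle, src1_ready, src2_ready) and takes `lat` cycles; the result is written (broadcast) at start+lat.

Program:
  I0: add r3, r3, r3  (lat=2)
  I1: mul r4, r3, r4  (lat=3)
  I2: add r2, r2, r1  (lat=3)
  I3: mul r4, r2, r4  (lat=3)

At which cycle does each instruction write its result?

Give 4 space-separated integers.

Answer: 3 6 6 9

Derivation:
I0 add r3: issue@1 deps=(None,None) exec_start@1 write@3
I1 mul r4: issue@2 deps=(0,None) exec_start@3 write@6
I2 add r2: issue@3 deps=(None,None) exec_start@3 write@6
I3 mul r4: issue@4 deps=(2,1) exec_start@6 write@9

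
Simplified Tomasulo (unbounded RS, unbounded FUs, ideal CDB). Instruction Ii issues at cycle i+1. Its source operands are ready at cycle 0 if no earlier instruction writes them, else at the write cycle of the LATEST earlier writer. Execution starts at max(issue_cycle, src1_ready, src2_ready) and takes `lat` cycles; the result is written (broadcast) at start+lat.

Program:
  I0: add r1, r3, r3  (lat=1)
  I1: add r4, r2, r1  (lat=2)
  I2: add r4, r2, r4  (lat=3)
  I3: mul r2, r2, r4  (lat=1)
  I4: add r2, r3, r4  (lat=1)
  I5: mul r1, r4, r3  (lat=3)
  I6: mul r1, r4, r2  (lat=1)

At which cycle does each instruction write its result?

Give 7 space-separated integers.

I0 add r1: issue@1 deps=(None,None) exec_start@1 write@2
I1 add r4: issue@2 deps=(None,0) exec_start@2 write@4
I2 add r4: issue@3 deps=(None,1) exec_start@4 write@7
I3 mul r2: issue@4 deps=(None,2) exec_start@7 write@8
I4 add r2: issue@5 deps=(None,2) exec_start@7 write@8
I5 mul r1: issue@6 deps=(2,None) exec_start@7 write@10
I6 mul r1: issue@7 deps=(2,4) exec_start@8 write@9

Answer: 2 4 7 8 8 10 9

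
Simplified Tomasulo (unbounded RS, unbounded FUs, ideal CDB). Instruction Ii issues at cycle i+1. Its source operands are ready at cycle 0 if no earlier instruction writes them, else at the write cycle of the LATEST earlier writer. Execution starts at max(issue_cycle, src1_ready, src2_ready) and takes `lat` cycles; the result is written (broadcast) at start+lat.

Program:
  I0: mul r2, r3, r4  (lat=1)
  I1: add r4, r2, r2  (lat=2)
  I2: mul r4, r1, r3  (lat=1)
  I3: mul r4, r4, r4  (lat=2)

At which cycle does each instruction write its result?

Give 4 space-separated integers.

I0 mul r2: issue@1 deps=(None,None) exec_start@1 write@2
I1 add r4: issue@2 deps=(0,0) exec_start@2 write@4
I2 mul r4: issue@3 deps=(None,None) exec_start@3 write@4
I3 mul r4: issue@4 deps=(2,2) exec_start@4 write@6

Answer: 2 4 4 6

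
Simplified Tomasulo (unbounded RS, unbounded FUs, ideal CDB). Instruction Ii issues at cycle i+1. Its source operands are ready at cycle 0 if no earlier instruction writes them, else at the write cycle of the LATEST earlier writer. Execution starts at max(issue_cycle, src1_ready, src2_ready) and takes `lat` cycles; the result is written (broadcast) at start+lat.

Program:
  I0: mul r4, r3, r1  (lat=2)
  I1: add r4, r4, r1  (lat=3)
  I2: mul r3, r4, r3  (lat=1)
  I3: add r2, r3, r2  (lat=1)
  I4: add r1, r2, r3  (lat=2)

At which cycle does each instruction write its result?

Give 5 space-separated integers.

Answer: 3 6 7 8 10

Derivation:
I0 mul r4: issue@1 deps=(None,None) exec_start@1 write@3
I1 add r4: issue@2 deps=(0,None) exec_start@3 write@6
I2 mul r3: issue@3 deps=(1,None) exec_start@6 write@7
I3 add r2: issue@4 deps=(2,None) exec_start@7 write@8
I4 add r1: issue@5 deps=(3,2) exec_start@8 write@10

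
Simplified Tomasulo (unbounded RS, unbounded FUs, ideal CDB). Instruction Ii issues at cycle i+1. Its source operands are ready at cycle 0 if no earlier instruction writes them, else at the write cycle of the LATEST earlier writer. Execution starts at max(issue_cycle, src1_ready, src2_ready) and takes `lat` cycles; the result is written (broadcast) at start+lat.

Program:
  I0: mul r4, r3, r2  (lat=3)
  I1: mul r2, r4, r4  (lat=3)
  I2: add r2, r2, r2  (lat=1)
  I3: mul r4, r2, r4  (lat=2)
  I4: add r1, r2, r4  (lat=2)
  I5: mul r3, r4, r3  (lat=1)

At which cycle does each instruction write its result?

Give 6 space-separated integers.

Answer: 4 7 8 10 12 11

Derivation:
I0 mul r4: issue@1 deps=(None,None) exec_start@1 write@4
I1 mul r2: issue@2 deps=(0,0) exec_start@4 write@7
I2 add r2: issue@3 deps=(1,1) exec_start@7 write@8
I3 mul r4: issue@4 deps=(2,0) exec_start@8 write@10
I4 add r1: issue@5 deps=(2,3) exec_start@10 write@12
I5 mul r3: issue@6 deps=(3,None) exec_start@10 write@11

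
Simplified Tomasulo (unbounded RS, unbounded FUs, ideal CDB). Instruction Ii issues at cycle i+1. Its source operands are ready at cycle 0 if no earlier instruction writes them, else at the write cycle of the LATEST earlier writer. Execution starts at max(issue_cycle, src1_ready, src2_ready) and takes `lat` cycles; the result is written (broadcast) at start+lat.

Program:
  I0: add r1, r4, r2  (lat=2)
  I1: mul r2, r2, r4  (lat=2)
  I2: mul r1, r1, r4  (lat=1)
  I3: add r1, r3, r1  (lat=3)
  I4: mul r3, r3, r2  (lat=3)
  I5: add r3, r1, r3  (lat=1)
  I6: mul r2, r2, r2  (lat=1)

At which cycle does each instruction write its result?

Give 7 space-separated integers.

Answer: 3 4 4 7 8 9 8

Derivation:
I0 add r1: issue@1 deps=(None,None) exec_start@1 write@3
I1 mul r2: issue@2 deps=(None,None) exec_start@2 write@4
I2 mul r1: issue@3 deps=(0,None) exec_start@3 write@4
I3 add r1: issue@4 deps=(None,2) exec_start@4 write@7
I4 mul r3: issue@5 deps=(None,1) exec_start@5 write@8
I5 add r3: issue@6 deps=(3,4) exec_start@8 write@9
I6 mul r2: issue@7 deps=(1,1) exec_start@7 write@8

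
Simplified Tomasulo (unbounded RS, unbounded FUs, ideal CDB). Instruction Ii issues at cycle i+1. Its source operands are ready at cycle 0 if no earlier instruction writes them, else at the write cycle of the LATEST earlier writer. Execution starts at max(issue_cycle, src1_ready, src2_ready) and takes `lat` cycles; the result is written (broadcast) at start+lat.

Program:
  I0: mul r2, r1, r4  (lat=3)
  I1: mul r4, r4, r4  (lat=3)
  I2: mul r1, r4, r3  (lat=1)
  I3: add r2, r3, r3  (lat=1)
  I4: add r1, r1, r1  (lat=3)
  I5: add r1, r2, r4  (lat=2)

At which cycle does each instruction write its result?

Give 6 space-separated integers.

Answer: 4 5 6 5 9 8

Derivation:
I0 mul r2: issue@1 deps=(None,None) exec_start@1 write@4
I1 mul r4: issue@2 deps=(None,None) exec_start@2 write@5
I2 mul r1: issue@3 deps=(1,None) exec_start@5 write@6
I3 add r2: issue@4 deps=(None,None) exec_start@4 write@5
I4 add r1: issue@5 deps=(2,2) exec_start@6 write@9
I5 add r1: issue@6 deps=(3,1) exec_start@6 write@8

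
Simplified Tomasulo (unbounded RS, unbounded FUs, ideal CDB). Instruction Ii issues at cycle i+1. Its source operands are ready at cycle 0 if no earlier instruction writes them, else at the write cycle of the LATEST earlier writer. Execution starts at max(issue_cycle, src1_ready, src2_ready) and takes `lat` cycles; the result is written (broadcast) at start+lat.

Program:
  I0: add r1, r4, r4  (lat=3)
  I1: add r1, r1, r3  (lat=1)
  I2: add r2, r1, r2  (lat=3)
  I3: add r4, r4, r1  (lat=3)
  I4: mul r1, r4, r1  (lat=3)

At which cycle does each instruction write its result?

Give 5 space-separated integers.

Answer: 4 5 8 8 11

Derivation:
I0 add r1: issue@1 deps=(None,None) exec_start@1 write@4
I1 add r1: issue@2 deps=(0,None) exec_start@4 write@5
I2 add r2: issue@3 deps=(1,None) exec_start@5 write@8
I3 add r4: issue@4 deps=(None,1) exec_start@5 write@8
I4 mul r1: issue@5 deps=(3,1) exec_start@8 write@11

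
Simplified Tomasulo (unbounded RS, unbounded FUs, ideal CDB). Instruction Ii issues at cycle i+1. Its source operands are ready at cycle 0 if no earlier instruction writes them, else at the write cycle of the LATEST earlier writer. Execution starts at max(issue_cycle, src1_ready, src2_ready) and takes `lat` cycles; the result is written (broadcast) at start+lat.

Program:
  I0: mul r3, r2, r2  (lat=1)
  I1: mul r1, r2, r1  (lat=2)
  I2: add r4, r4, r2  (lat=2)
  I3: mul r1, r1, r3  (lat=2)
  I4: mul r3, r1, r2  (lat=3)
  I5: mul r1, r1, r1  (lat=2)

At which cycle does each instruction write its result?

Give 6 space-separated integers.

I0 mul r3: issue@1 deps=(None,None) exec_start@1 write@2
I1 mul r1: issue@2 deps=(None,None) exec_start@2 write@4
I2 add r4: issue@3 deps=(None,None) exec_start@3 write@5
I3 mul r1: issue@4 deps=(1,0) exec_start@4 write@6
I4 mul r3: issue@5 deps=(3,None) exec_start@6 write@9
I5 mul r1: issue@6 deps=(3,3) exec_start@6 write@8

Answer: 2 4 5 6 9 8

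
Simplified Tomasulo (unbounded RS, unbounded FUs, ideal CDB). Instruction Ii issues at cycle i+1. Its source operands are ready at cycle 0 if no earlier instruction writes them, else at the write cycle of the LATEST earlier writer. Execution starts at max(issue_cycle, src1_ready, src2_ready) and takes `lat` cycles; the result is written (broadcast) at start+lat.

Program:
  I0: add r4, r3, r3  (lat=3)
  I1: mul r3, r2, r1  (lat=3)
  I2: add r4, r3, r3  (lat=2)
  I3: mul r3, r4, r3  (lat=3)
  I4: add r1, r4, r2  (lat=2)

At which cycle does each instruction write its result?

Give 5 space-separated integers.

I0 add r4: issue@1 deps=(None,None) exec_start@1 write@4
I1 mul r3: issue@2 deps=(None,None) exec_start@2 write@5
I2 add r4: issue@3 deps=(1,1) exec_start@5 write@7
I3 mul r3: issue@4 deps=(2,1) exec_start@7 write@10
I4 add r1: issue@5 deps=(2,None) exec_start@7 write@9

Answer: 4 5 7 10 9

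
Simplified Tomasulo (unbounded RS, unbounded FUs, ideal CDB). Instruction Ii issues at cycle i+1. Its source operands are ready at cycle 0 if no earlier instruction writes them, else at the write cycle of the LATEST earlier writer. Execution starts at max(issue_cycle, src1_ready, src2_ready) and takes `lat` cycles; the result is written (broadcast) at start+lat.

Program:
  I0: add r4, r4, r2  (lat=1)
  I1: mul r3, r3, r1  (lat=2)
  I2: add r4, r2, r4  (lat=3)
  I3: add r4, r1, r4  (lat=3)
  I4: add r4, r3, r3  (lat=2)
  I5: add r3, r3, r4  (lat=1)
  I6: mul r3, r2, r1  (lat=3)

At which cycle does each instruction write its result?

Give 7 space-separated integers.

I0 add r4: issue@1 deps=(None,None) exec_start@1 write@2
I1 mul r3: issue@2 deps=(None,None) exec_start@2 write@4
I2 add r4: issue@3 deps=(None,0) exec_start@3 write@6
I3 add r4: issue@4 deps=(None,2) exec_start@6 write@9
I4 add r4: issue@5 deps=(1,1) exec_start@5 write@7
I5 add r3: issue@6 deps=(1,4) exec_start@7 write@8
I6 mul r3: issue@7 deps=(None,None) exec_start@7 write@10

Answer: 2 4 6 9 7 8 10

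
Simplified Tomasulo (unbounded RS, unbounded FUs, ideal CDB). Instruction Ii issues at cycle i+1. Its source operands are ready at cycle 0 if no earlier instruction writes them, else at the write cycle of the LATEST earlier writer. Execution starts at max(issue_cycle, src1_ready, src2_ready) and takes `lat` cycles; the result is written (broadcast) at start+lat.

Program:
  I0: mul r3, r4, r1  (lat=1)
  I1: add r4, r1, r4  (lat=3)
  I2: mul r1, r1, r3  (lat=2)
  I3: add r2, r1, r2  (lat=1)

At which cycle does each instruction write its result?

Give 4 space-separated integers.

Answer: 2 5 5 6

Derivation:
I0 mul r3: issue@1 deps=(None,None) exec_start@1 write@2
I1 add r4: issue@2 deps=(None,None) exec_start@2 write@5
I2 mul r1: issue@3 deps=(None,0) exec_start@3 write@5
I3 add r2: issue@4 deps=(2,None) exec_start@5 write@6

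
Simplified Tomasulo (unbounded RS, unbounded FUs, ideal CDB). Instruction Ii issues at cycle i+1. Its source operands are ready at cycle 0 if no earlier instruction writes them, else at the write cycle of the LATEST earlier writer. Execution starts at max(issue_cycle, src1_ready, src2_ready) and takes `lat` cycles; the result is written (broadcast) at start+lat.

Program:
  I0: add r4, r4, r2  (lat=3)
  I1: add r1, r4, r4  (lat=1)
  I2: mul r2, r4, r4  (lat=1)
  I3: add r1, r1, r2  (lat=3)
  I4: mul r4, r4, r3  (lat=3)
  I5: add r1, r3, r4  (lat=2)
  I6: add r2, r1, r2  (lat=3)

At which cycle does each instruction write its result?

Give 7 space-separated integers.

I0 add r4: issue@1 deps=(None,None) exec_start@1 write@4
I1 add r1: issue@2 deps=(0,0) exec_start@4 write@5
I2 mul r2: issue@3 deps=(0,0) exec_start@4 write@5
I3 add r1: issue@4 deps=(1,2) exec_start@5 write@8
I4 mul r4: issue@5 deps=(0,None) exec_start@5 write@8
I5 add r1: issue@6 deps=(None,4) exec_start@8 write@10
I6 add r2: issue@7 deps=(5,2) exec_start@10 write@13

Answer: 4 5 5 8 8 10 13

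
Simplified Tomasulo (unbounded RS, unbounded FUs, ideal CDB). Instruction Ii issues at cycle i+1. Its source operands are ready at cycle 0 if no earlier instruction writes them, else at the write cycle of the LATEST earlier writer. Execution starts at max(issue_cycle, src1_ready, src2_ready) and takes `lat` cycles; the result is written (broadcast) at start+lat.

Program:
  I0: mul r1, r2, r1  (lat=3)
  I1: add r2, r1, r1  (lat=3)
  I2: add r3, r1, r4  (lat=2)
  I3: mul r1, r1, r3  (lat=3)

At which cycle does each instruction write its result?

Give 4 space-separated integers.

I0 mul r1: issue@1 deps=(None,None) exec_start@1 write@4
I1 add r2: issue@2 deps=(0,0) exec_start@4 write@7
I2 add r3: issue@3 deps=(0,None) exec_start@4 write@6
I3 mul r1: issue@4 deps=(0,2) exec_start@6 write@9

Answer: 4 7 6 9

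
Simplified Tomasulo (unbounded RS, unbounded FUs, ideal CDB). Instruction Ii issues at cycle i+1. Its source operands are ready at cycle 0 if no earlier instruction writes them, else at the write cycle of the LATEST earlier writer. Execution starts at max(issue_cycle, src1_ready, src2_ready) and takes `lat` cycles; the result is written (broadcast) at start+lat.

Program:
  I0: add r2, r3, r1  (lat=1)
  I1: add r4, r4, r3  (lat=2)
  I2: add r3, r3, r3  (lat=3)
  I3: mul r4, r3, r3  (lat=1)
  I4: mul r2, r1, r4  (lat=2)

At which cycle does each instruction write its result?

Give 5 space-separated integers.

I0 add r2: issue@1 deps=(None,None) exec_start@1 write@2
I1 add r4: issue@2 deps=(None,None) exec_start@2 write@4
I2 add r3: issue@3 deps=(None,None) exec_start@3 write@6
I3 mul r4: issue@4 deps=(2,2) exec_start@6 write@7
I4 mul r2: issue@5 deps=(None,3) exec_start@7 write@9

Answer: 2 4 6 7 9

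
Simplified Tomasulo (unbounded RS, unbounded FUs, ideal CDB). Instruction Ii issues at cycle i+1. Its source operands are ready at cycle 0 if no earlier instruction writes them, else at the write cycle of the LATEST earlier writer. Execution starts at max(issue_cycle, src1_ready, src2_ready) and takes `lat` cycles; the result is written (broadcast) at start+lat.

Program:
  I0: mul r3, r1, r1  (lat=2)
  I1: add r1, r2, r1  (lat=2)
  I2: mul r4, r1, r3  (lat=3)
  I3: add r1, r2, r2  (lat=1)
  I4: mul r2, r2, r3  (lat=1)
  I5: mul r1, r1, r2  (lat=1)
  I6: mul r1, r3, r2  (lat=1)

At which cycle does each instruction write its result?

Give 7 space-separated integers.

Answer: 3 4 7 5 6 7 8

Derivation:
I0 mul r3: issue@1 deps=(None,None) exec_start@1 write@3
I1 add r1: issue@2 deps=(None,None) exec_start@2 write@4
I2 mul r4: issue@3 deps=(1,0) exec_start@4 write@7
I3 add r1: issue@4 deps=(None,None) exec_start@4 write@5
I4 mul r2: issue@5 deps=(None,0) exec_start@5 write@6
I5 mul r1: issue@6 deps=(3,4) exec_start@6 write@7
I6 mul r1: issue@7 deps=(0,4) exec_start@7 write@8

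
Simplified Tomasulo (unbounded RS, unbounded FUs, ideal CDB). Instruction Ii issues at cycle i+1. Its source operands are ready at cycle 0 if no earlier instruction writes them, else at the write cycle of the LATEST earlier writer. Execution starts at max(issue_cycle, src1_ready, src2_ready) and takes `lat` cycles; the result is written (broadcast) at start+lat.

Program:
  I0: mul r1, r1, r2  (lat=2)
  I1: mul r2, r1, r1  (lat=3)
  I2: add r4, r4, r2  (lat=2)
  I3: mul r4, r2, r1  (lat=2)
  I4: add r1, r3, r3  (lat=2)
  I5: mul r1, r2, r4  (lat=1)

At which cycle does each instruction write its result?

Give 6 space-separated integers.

Answer: 3 6 8 8 7 9

Derivation:
I0 mul r1: issue@1 deps=(None,None) exec_start@1 write@3
I1 mul r2: issue@2 deps=(0,0) exec_start@3 write@6
I2 add r4: issue@3 deps=(None,1) exec_start@6 write@8
I3 mul r4: issue@4 deps=(1,0) exec_start@6 write@8
I4 add r1: issue@5 deps=(None,None) exec_start@5 write@7
I5 mul r1: issue@6 deps=(1,3) exec_start@8 write@9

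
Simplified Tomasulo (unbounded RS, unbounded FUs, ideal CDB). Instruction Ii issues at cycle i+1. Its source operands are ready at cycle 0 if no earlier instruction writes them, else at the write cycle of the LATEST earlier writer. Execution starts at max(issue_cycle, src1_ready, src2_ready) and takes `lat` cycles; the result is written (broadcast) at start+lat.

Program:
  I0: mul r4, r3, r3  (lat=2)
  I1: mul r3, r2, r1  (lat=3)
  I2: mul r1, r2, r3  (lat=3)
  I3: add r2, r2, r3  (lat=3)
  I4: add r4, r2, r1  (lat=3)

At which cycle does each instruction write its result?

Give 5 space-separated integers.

I0 mul r4: issue@1 deps=(None,None) exec_start@1 write@3
I1 mul r3: issue@2 deps=(None,None) exec_start@2 write@5
I2 mul r1: issue@3 deps=(None,1) exec_start@5 write@8
I3 add r2: issue@4 deps=(None,1) exec_start@5 write@8
I4 add r4: issue@5 deps=(3,2) exec_start@8 write@11

Answer: 3 5 8 8 11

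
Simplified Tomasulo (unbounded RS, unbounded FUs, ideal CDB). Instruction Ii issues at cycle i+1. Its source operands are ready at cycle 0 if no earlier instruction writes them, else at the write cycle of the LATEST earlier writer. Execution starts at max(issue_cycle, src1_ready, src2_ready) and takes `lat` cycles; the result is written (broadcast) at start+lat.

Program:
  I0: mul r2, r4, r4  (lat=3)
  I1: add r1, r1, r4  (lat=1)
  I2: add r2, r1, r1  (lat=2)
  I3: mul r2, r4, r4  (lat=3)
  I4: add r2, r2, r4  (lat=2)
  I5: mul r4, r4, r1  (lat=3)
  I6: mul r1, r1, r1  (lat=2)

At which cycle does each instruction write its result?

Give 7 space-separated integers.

Answer: 4 3 5 7 9 9 9

Derivation:
I0 mul r2: issue@1 deps=(None,None) exec_start@1 write@4
I1 add r1: issue@2 deps=(None,None) exec_start@2 write@3
I2 add r2: issue@3 deps=(1,1) exec_start@3 write@5
I3 mul r2: issue@4 deps=(None,None) exec_start@4 write@7
I4 add r2: issue@5 deps=(3,None) exec_start@7 write@9
I5 mul r4: issue@6 deps=(None,1) exec_start@6 write@9
I6 mul r1: issue@7 deps=(1,1) exec_start@7 write@9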